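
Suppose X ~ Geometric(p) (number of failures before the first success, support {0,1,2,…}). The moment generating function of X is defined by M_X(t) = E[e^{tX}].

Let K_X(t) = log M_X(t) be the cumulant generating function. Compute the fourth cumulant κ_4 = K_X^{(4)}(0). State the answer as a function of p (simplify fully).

κ_4 = K′′′′(0) = (-p^3 + 7*p^2 - 12*p + 6)/p^4

M_X(t) = p/(-(1 - p)*e^(t) + 1)
K_X(t) = log M_X(t) = log(p) - log(-(1 - p)*e^(t) + 1)
K′(t) = (-p*e^(t) + e^(t))/(p*e^(t) - e^(t) + 1)
K′′(t) = (-p*e^(t) + e^(t))/(p^2*e^(2*t) - 2*p*e^(2*t) + 2*p*e^(t) + e^(2*t) - 2*e^(t) + 1)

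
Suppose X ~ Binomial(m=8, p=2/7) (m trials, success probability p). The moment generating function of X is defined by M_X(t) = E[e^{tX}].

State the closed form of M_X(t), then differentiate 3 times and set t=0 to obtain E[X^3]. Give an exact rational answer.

M_X(t) = (2*e^(t)/7 + 5/7)^8

E[X^3] = M′′′(0) = 1168/49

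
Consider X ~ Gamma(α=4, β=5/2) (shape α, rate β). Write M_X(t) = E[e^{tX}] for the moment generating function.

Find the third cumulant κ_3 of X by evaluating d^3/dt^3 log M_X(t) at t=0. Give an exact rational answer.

M_X(t) = 625/(16*(5/2 - t)^4)
K_X(t) = log M_X(t) = -4*log(5/2 - t) - 4*log(2) + 4*log(5)
D^3[K](t) = -64/(8*t^3 - 60*t^2 + 150*t - 125)

κ_3 = D^3[K](0) = 64/125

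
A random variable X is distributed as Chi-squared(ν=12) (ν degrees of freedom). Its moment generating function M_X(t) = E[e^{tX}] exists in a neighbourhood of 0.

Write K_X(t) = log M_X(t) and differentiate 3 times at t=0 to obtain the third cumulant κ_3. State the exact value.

M_X(t) = (1 - 2*t)^(-6)
K_X(t) = log M_X(t) = -6*log(1 - 2*t)
K^(3)(t) = -96/(8*t^3 - 12*t^2 + 6*t - 1)

κ_3 = K^(3)(0) = 96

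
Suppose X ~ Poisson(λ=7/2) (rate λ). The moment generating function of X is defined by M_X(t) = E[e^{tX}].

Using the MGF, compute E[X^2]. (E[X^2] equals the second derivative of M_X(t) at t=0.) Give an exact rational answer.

E[X^2] = d^2M/dt^2 |_{t=0} = 63/4

M_X(t) = e^(7*e^(t)/2 - 7/2)
dM/dt = 7*e^(-7/2)*e^(t)*e^(7*e^(t)/2)/2
d^2M/dt^2 = (49*e^(2*t)*e^(7*e^(t)/2) + 14*e^(t)*e^(7*e^(t)/2))*e^(-7/2)/4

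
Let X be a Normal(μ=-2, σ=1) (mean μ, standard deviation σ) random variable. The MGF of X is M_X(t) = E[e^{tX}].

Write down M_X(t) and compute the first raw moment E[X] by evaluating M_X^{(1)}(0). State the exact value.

E[X] = M′(0) = -2

M_X(t) = e^(t^2/2 - 2*t)
M′(t) = t*e^(-2*t)*e^(t^2/2) - 2*e^(-2*t)*e^(t^2/2)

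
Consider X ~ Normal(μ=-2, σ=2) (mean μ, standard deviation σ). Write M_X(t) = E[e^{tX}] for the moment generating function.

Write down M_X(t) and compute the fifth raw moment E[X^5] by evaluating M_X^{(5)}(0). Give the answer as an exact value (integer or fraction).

M_X(t) = e^(2*t^2 - 2*t)
M^(5)(t) = (1024*t^5*e^(2*t^2) - 2560*t^4*e^(2*t^2) + 5120*t^3*e^(2*t^2) - 5120*t^2*e^(2*t^2) + 3200*t*e^(2*t^2) - 832*e^(2*t^2))*e^(-2*t)

E[X^5] = M^(5)(0) = -832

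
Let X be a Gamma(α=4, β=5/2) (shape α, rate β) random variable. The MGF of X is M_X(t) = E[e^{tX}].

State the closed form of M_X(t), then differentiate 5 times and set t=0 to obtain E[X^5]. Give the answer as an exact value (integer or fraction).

E[X^5] = M^(5)(0) = 43008/625

M_X(t) = 625/(16*(5/2 - t)^4)
M^(5)(t) = -134400000/(512*t^9 - 11520*t^8 + 115200*t^7 - 672000*t^6 + 2520000*t^5 - 6300000*t^4 + 10500000*t^3 - 11250000*t^2 + 7031250*t - 1953125)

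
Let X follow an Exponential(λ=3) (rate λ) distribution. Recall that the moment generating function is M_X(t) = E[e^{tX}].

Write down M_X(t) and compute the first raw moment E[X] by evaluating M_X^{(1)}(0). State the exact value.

E[X] = D[M](0) = 1/3

M_X(t) = 3/(3 - t)
D[M](t) = 3/(t^2 - 6*t + 9)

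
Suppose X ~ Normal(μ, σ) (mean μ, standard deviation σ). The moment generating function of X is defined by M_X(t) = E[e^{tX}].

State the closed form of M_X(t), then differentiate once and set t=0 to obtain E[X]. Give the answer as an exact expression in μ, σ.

E[X] = M′(0) = μ

M_X(t) = e^(μ*t + σ^2*t^2/2)
M′(t) = μ*e^(μ*t)*e^(σ^2*t^2/2) + σ^2*t*e^(μ*t)*e^(σ^2*t^2/2)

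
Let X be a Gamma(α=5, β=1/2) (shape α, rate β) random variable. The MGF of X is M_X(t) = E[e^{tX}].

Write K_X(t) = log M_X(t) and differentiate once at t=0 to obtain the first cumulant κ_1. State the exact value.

κ_1 = K′(0) = 10

M_X(t) = 1/(32*(1/2 - t)^5)
K_X(t) = log M_X(t) = -5*log(1/2 - t) - 5*log(2)
K′(t) = -10/(2*t - 1)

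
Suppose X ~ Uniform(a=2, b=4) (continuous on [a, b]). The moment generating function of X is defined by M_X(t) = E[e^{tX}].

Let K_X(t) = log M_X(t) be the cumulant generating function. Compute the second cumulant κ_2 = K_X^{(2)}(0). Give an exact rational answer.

M_X(t) = (e^(4*t) - e^(2*t))/(2*t)
K_X(t) = log M_X(t) = -log(t) + log(e^(4*t) - e^(2*t)) - log(2)
dK/dt = (4*t*e^(2*t) - 2*t - e^(2*t) + 1)/(t*e^(2*t) - t)
d^2K/dt^2 = (-4*t^2*e^(2*t) + e^(4*t) - 2*e^(2*t) + 1)/(t^2*e^(4*t) - 2*t^2*e^(2*t) + t^2)

κ_2 = d^2K/dt^2 |_{t=0} = 1/3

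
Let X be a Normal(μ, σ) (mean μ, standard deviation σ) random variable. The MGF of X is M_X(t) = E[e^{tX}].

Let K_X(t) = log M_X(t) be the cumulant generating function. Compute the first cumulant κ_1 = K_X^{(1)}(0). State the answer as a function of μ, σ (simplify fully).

M_X(t) = e^(μ*t + σ^2*t^2/2)
K_X(t) = log M_X(t) = μ*t + σ^2*t^2/2
K′(t) = μ + σ^2*t

κ_1 = K′(0) = μ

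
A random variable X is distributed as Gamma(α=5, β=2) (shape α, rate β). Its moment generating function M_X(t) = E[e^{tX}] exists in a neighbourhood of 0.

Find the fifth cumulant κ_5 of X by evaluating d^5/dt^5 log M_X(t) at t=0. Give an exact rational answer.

M_X(t) = 32/(2 - t)^5
K_X(t) = log M_X(t) = -5*log(2 - t) + 5*log(2)
K^(5)(t) = -120/(t^5 - 10*t^4 + 40*t^3 - 80*t^2 + 80*t - 32)

κ_5 = K^(5)(0) = 15/4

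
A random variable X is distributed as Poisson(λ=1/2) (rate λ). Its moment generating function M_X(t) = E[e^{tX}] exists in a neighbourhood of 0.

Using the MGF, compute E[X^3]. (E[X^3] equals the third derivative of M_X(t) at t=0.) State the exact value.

M_X(t) = e^(e^(t)/2 - 1/2)
D^3[M](t) = (e^(3*t)*e^(e^(t)/2) + 6*e^(2*t)*e^(e^(t)/2) + 4*e^(t)*e^(e^(t)/2))*e^(-1/2)/8

E[X^3] = D^3[M](0) = 11/8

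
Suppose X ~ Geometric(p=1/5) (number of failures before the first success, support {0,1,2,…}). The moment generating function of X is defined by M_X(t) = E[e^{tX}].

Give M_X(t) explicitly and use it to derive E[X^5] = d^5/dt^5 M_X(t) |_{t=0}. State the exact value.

E[X^5] = M^(5)(0) = 194404

M_X(t) = 1/(5*(1 - 4*e^(t)/5))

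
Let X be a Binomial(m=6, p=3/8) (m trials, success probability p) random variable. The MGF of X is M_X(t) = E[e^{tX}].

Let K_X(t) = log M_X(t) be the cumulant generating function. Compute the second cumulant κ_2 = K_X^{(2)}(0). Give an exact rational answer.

κ_2 = d^2K/dt^2 |_{t=0} = 45/32

M_X(t) = (3*e^(t)/8 + 5/8)^6
K_X(t) = log M_X(t) = 6*log(3*e^(t)/8 + 5/8)
dK/dt = 18*e^(t)/(3*e^(t) + 5)
d^2K/dt^2 = 90*e^(t)/(9*e^(2*t) + 30*e^(t) + 25)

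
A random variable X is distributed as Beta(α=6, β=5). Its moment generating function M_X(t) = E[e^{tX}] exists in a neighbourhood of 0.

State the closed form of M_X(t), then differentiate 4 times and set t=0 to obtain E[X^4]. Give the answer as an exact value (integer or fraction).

M_X(t) = ₁F₁(6; 11; t)
D^4[M](t) = 18*₁F₁(10; 15; t)/143

E[X^4] = D^4[M](0) = 18/143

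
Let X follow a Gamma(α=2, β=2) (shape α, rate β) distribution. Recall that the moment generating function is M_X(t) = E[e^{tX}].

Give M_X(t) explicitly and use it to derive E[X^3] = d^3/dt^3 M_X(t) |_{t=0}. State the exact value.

M_X(t) = 4/(2 - t)^2
dM/dt = -8/(t^3 - 6*t^2 + 12*t - 8)
d^2M/dt^2 = 24/(t^4 - 8*t^3 + 24*t^2 - 32*t + 16)
d^3M/dt^3 = -96/(t^5 - 10*t^4 + 40*t^3 - 80*t^2 + 80*t - 32)

E[X^3] = d^3M/dt^3 |_{t=0} = 3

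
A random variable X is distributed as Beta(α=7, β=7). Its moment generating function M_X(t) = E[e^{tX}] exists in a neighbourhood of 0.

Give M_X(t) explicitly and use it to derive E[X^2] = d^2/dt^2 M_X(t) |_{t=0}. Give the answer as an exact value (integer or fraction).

E[X^2] = d^2M/dt^2 |_{t=0} = 4/15

M_X(t) = ₁F₁(7; 14; t)
dM/dt = ₁F₁(8; 15; t)/2
d^2M/dt^2 = 4*₁F₁(9; 16; t)/15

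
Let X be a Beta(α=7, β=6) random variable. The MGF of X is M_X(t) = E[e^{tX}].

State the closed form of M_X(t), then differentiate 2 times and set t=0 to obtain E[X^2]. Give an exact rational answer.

M_X(t) = ₁F₁(7; 13; t)
dM/dt = 7*₁F₁(8; 14; t)/13
d^2M/dt^2 = 4*₁F₁(9; 15; t)/13

E[X^2] = d^2M/dt^2 |_{t=0} = 4/13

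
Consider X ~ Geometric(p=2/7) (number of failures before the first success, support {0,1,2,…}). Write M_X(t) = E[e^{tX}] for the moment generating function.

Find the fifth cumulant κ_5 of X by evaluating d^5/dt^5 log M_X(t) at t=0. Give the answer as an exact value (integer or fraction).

κ_5 = D^5[K](0) = 5565

M_X(t) = 2/(7*(1 - 5*e^(t)/7))
K_X(t) = log M_X(t) = -log(1 - 5*e^(t)/7) - log(7) + log(2)
D^5[K](t) = (-4375*e^(4*t) - 67375*e^(3*t) - 94325*e^(2*t) - 12005*e^(t))/(3125*e^(5*t) - 21875*e^(4*t) + 61250*e^(3*t) - 85750*e^(2*t) + 60025*e^(t) - 16807)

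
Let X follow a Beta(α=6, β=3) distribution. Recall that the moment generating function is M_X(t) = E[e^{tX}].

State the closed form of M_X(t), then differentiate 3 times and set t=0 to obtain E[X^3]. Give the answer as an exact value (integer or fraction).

E[X^3] = M′′′(0) = 56/165

M_X(t) = ₁F₁(6; 9; t)
M′(t) = 2*₁F₁(7; 10; t)/3
M′′(t) = 7*₁F₁(8; 11; t)/15
M′′′(t) = 56*₁F₁(9; 12; t)/165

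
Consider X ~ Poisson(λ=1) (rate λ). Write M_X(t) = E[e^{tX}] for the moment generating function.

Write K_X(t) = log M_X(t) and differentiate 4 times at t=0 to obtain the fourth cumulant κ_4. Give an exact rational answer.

M_X(t) = e^(e^(t) - 1)
K_X(t) = log M_X(t) = e^(t) - 1
K^(4)(t) = e^(t)

κ_4 = K^(4)(0) = 1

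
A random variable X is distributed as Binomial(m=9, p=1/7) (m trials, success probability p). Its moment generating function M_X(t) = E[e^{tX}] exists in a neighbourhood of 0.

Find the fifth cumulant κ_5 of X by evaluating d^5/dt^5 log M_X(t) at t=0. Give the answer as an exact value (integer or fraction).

M_X(t) = (e^(t)/7 + 6/7)^9
K_X(t) = log M_X(t) = 9*log(e^(t)/7 + 6/7)
dK/dt = 9*e^(t)/(e^(t) + 6)
d^2K/dt^2 = 54*e^(t)/(e^(2*t) + 12*e^(t) + 36)
d^3K/dt^3 = (-54*e^(2*t) + 324*e^(t))/(e^(3*t) + 18*e^(2*t) + 108*e^(t) + 216)
d^4K/dt^4 = (54*e^(3*t) - 1296*e^(2*t) + 1944*e^(t))/(e^(4*t) + 24*e^(3*t) + 216*e^(2*t) + 864*e^(t) + 1296)
d^5K/dt^5 = (-54*e^(4*t) + 3564*e^(3*t) - 21384*e^(2*t) + 11664*e^(t))/(e^(5*t) + 30*e^(4*t) + 360*e^(3*t) + 2160*e^(2*t) + 6480*e^(t) + 7776)

κ_5 = d^5K/dt^5 |_{t=0} = -6210/16807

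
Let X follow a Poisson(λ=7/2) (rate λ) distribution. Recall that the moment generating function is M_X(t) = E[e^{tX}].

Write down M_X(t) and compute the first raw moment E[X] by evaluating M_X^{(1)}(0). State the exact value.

M_X(t) = e^(7*e^(t)/2 - 7/2)
M^(1)(t) = 7*e^(-7/2)*e^(t)*e^(7*e^(t)/2)/2

E[X] = M^(1)(0) = 7/2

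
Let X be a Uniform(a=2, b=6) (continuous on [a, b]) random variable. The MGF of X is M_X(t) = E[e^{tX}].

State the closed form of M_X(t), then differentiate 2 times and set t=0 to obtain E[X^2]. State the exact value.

M_X(t) = (e^(6*t) - e^(2*t))/(4*t)
D^2[M](t) = (18*t^2*e^(6*t) - 2*t^2*e^(2*t) - 6*t*e^(6*t) + 2*t*e^(2*t) + e^(6*t) - e^(2*t))/(2*t^3)

E[X^2] = D^2[M](0) = 52/3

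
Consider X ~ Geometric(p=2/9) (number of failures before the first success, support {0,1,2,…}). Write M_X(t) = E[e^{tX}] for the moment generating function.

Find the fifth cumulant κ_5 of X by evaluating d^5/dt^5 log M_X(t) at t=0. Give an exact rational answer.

κ_5 = d^5K/dt^5 |_{t=0} = 23940

M_X(t) = 2/(9*(1 - 7*e^(t)/9))
K_X(t) = log M_X(t) = -log(1 - 7*e^(t)/9) - 2*log(3) + log(2)
dK/dt = -7*e^(t)/(7*e^(t) - 9)
d^2K/dt^2 = 63*e^(t)/(49*e^(2*t) - 126*e^(t) + 81)
d^3K/dt^3 = (-441*e^(2*t) - 567*e^(t))/(343*e^(3*t) - 1323*e^(2*t) + 1701*e^(t) - 729)
d^4K/dt^4 = (3087*e^(3*t) + 15876*e^(2*t) + 5103*e^(t))/(2401*e^(4*t) - 12348*e^(3*t) + 23814*e^(2*t) - 20412*e^(t) + 6561)
d^5K/dt^5 = (-21609*e^(4*t) - 305613*e^(3*t) - 392931*e^(2*t) - 45927*e^(t))/(16807*e^(5*t) - 108045*e^(4*t) + 277830*e^(3*t) - 357210*e^(2*t) + 229635*e^(t) - 59049)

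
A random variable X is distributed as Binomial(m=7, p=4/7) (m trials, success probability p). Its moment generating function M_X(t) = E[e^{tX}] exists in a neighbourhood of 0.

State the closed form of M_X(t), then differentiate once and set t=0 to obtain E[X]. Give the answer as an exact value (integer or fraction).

E[X] = M^(1)(0) = 4

M_X(t) = (4*e^(t)/7 + 3/7)^7
M^(1)(t) = 16384*e^(7*t)/117649 + 73728*e^(6*t)/117649 + 138240*e^(5*t)/117649 + 138240*e^(4*t)/117649 + 77760*e^(3*t)/117649 + 23328*e^(2*t)/117649 + 2916*e^(t)/117649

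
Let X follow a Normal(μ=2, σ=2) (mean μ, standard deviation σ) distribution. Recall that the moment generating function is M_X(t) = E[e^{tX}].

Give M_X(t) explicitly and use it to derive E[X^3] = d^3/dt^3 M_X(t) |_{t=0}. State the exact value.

M_X(t) = e^(2*t^2 + 2*t)
M′(t) = 4*t*e^(2*t)*e^(2*t^2) + 2*e^(2*t)*e^(2*t^2)
M′′(t) = 16*t^2*e^(2*t)*e^(2*t^2) + 16*t*e^(2*t)*e^(2*t^2) + 8*e^(2*t)*e^(2*t^2)
M′′′(t) = 64*t^3*e^(2*t)*e^(2*t^2) + 96*t^2*e^(2*t)*e^(2*t^2) + 96*t*e^(2*t)*e^(2*t^2) + 32*e^(2*t)*e^(2*t^2)

E[X^3] = M′′′(0) = 32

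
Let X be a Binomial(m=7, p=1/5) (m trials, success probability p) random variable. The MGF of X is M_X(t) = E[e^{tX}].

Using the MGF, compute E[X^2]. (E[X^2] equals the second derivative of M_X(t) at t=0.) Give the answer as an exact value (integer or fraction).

M_X(t) = (e^(t)/5 + 4/5)^7
M^(2)(t) = 49*e^(7*t)/78125 + 1008*e^(6*t)/78125 + 336*e^(5*t)/3125 + 7168*e^(4*t)/15625 + 16128*e^(3*t)/15625 + 86016*e^(2*t)/78125 + 28672*e^(t)/78125

E[X^2] = M^(2)(0) = 77/25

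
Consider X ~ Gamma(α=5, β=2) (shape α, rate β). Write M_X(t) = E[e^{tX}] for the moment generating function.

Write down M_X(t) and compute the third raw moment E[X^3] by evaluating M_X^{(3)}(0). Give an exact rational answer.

E[X^3] = M′′′(0) = 105/4

M_X(t) = 32/(2 - t)^5
M′(t) = 160/(t^6 - 12*t^5 + 60*t^4 - 160*t^3 + 240*t^2 - 192*t + 64)
M′′(t) = -960/(t^7 - 14*t^6 + 84*t^5 - 280*t^4 + 560*t^3 - 672*t^2 + 448*t - 128)
M′′′(t) = 6720/(t^8 - 16*t^7 + 112*t^6 - 448*t^5 + 1120*t^4 - 1792*t^3 + 1792*t^2 - 1024*t + 256)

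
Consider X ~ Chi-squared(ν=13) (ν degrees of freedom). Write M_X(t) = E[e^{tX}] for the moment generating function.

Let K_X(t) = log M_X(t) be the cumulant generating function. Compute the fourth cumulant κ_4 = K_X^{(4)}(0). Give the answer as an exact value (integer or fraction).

M_X(t) = (1 - 2*t)^(-13/2)
K_X(t) = log M_X(t) = -13*log(1 - 2*t)/2
D^4[K](t) = 624/(16*t^4 - 32*t^3 + 24*t^2 - 8*t + 1)

κ_4 = D^4[K](0) = 624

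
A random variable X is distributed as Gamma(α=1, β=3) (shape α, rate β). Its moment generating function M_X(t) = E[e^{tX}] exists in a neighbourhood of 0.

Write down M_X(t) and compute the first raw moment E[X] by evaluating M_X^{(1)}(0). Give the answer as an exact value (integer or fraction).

M_X(t) = 3/(3 - t)
dM/dt = 3/(t^2 - 6*t + 9)

E[X] = dM/dt |_{t=0} = 1/3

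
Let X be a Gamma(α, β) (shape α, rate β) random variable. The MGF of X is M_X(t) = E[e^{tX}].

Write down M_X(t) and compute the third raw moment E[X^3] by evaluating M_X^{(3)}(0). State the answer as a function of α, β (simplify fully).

E[X^3] = M^(3)(0) = α*(α^2 + 3*α + 2)/β^3

M_X(t) = (β/(β - t))^α
M^(3)(t) = (-α^3*β^α*(1/(β - t))^α - 3*α^2*β^α*(1/(β - t))^α - 2*α*β^α*(1/(β - t))^α)/(-β^3 + 3*β^2*t - 3*β*t^2 + t^3)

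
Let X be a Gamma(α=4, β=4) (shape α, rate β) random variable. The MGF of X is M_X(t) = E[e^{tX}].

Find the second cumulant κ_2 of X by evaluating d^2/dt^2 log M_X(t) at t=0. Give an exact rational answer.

M_X(t) = 256/(4 - t)^4
K_X(t) = log M_X(t) = -4*log(4 - t) + 8*log(2)
K^(2)(t) = 4/(t^2 - 8*t + 16)

κ_2 = K^(2)(0) = 1/4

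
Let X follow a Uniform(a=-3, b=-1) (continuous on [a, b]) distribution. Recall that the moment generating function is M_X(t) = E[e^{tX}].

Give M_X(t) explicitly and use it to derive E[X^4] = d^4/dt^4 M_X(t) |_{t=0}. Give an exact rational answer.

M_X(t) = (e^(-t) - e^(-3*t))/(2*t)
D^4[M](t) = (t^4*e^(2*t) - 81*t^4 + 4*t^3*e^(2*t) - 108*t^3 + 12*t^2*e^(2*t) - 108*t^2 + 24*t*e^(2*t) - 72*t + 24*e^(2*t) - 24)*e^(-3*t)/(2*t^5)

E[X^4] = D^4[M](0) = 121/5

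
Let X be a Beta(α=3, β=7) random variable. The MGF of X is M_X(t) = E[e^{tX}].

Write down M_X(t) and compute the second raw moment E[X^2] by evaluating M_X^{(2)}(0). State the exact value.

M_X(t) = ₁F₁(3; 10; t)
dM/dt = 3*₁F₁(4; 11; t)/10
d^2M/dt^2 = 6*₁F₁(5; 12; t)/55

E[X^2] = d^2M/dt^2 |_{t=0} = 6/55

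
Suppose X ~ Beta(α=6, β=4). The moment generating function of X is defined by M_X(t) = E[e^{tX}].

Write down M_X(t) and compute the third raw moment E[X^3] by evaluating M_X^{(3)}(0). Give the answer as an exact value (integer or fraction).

M_X(t) = ₁F₁(6; 10; t)
D^3[M](t) = 14*₁F₁(9; 13; t)/55

E[X^3] = D^3[M](0) = 14/55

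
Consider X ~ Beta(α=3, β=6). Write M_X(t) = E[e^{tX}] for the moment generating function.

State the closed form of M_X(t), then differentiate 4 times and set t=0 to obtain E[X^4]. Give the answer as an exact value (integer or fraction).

E[X^4] = D^4[M](0) = 1/33

M_X(t) = ₁F₁(3; 9; t)
D^4[M](t) = ₁F₁(7; 13; t)/33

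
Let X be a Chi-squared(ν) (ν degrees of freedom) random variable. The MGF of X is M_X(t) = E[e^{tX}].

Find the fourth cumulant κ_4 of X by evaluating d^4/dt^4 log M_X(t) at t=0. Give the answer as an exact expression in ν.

M_X(t) = (1 - 2*t)^(-ν/2)
K_X(t) = log M_X(t) = -ν*log(1 - 2*t)/2
K′(t) = -ν/(2*t - 1)
K′′(t) = 2*ν/(4*t^2 - 4*t + 1)
K′′′(t) = -8*ν/(8*t^3 - 12*t^2 + 6*t - 1)
K′′′′(t) = 48*ν/(16*t^4 - 32*t^3 + 24*t^2 - 8*t + 1)

κ_4 = K′′′′(0) = 48*ν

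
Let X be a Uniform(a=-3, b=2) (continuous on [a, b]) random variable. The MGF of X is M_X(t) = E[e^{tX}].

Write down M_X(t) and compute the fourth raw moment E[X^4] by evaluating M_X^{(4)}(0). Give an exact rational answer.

M_X(t) = (e^(2*t) - e^(-3*t))/(5*t)
M^(4)(t) = (16*t^4*e^(5*t) - 81*t^4 - 32*t^3*e^(5*t) - 108*t^3 + 48*t^2*e^(5*t) - 108*t^2 - 48*t*e^(5*t) - 72*t + 24*e^(5*t) - 24)*e^(-3*t)/(5*t^5)

E[X^4] = M^(4)(0) = 11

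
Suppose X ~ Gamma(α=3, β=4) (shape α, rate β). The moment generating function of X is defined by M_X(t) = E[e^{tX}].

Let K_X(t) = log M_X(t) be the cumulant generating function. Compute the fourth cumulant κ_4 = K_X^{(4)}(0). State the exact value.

κ_4 = d^4K/dt^4 |_{t=0} = 9/128

M_X(t) = 64/(4 - t)^3
K_X(t) = log M_X(t) = -3*log(4 - t) + 6*log(2)
dK/dt = -3/(t - 4)
d^2K/dt^2 = 3/(t^2 - 8*t + 16)
d^3K/dt^3 = -6/(t^3 - 12*t^2 + 48*t - 64)
d^4K/dt^4 = 18/(t^4 - 16*t^3 + 96*t^2 - 256*t + 256)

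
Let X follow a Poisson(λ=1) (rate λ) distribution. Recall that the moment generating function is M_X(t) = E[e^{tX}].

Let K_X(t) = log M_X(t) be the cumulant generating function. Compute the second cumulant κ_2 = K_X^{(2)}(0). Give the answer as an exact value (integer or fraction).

M_X(t) = e^(e^(t) - 1)
K_X(t) = log M_X(t) = e^(t) - 1
K^(2)(t) = e^(t)

κ_2 = K^(2)(0) = 1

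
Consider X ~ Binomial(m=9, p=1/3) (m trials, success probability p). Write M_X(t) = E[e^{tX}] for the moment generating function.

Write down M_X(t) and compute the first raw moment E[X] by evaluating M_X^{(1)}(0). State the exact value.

E[X] = M′(0) = 3

M_X(t) = (e^(t)/3 + 2/3)^9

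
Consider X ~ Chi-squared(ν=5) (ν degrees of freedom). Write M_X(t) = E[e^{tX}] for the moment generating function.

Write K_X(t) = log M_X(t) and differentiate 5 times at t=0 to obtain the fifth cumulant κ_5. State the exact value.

κ_5 = D^5[K](0) = 1920

M_X(t) = (1 - 2*t)^(-5/2)
K_X(t) = log M_X(t) = -5*log(1 - 2*t)/2
D^5[K](t) = -1920/(32*t^5 - 80*t^4 + 80*t^3 - 40*t^2 + 10*t - 1)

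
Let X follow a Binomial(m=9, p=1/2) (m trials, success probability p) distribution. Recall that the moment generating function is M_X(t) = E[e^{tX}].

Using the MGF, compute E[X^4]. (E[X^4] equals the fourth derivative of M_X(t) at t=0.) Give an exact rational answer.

E[X^4] = M^(4)(0) = 1395/2

M_X(t) = (e^(t)/2 + 1/2)^9
M^(4)(t) = 6561*e^(9*t)/512 + 72*e^(8*t) + 21609*e^(7*t)/128 + 1701*e^(6*t)/8 + 39375*e^(5*t)/256 + 63*e^(4*t) + 1701*e^(3*t)/128 + 9*e^(2*t)/8 + 9*e^(t)/512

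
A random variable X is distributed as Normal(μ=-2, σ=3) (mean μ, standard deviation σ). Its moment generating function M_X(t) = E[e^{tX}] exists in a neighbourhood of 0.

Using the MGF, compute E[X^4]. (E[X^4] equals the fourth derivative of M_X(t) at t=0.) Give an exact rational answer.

E[X^4] = D^4[M](0) = 475

M_X(t) = e^(9*t^2/2 - 2*t)
D^4[M](t) = (6561*t^4*e^(9*t^2/2) - 5832*t^3*e^(9*t^2/2) + 6318*t^2*e^(9*t^2/2) - 2232*t*e^(9*t^2/2) + 475*e^(9*t^2/2))*e^(-2*t)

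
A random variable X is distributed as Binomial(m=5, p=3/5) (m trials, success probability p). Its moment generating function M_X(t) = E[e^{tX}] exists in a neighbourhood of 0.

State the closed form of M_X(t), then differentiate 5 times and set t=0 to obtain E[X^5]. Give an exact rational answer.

M_X(t) = (3*e^(t)/5 + 2/5)^5
D^5[M](t) = 243*e^(5*t) + 165888*e^(4*t)/625 + 52488*e^(3*t)/625 + 4608*e^(2*t)/625 + 48*e^(t)/625

E[X^5] = D^5[M](0) = 374907/625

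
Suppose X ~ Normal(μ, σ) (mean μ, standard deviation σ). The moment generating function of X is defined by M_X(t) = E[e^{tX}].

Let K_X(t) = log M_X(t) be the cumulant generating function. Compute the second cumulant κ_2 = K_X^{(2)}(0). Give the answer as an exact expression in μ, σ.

κ_2 = D^2[K](0) = σ^2

M_X(t) = e^(μ*t + σ^2*t^2/2)
K_X(t) = log M_X(t) = μ*t + σ^2*t^2/2
D^2[K](t) = σ^2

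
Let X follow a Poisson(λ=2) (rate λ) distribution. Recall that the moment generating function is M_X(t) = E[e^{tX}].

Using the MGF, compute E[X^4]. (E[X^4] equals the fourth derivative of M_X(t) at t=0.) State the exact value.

M_X(t) = e^(2*e^(t) - 2)
dM/dt = 2*e^(-2)*e^(t)*e^(2*e^(t))
d^2M/dt^2 = (4*e^(2*t)*e^(2*e^(t)) + 2*e^(t)*e^(2*e^(t)))*e^(-2)
d^3M/dt^3 = (8*e^(3*t)*e^(2*e^(t)) + 12*e^(2*t)*e^(2*e^(t)) + 2*e^(t)*e^(2*e^(t)))*e^(-2)
d^4M/dt^4 = (16*e^(4*t)*e^(2*e^(t)) + 48*e^(3*t)*e^(2*e^(t)) + 28*e^(2*t)*e^(2*e^(t)) + 2*e^(t)*e^(2*e^(t)))*e^(-2)

E[X^4] = d^4M/dt^4 |_{t=0} = 94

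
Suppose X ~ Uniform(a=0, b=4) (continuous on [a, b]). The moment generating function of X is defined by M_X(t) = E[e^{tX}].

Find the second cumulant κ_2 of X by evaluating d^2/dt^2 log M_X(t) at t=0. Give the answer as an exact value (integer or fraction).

κ_2 = K^(2)(0) = 4/3

M_X(t) = (e^(4*t) - 1)/(4*t)
K_X(t) = log M_X(t) = -log(t) + log(e^(4*t) - 1) - 2*log(2)
K^(2)(t) = (-16*t^2*e^(4*t) + e^(8*t) - 2*e^(4*t) + 1)/(t^2*e^(8*t) - 2*t^2*e^(4*t) + t^2)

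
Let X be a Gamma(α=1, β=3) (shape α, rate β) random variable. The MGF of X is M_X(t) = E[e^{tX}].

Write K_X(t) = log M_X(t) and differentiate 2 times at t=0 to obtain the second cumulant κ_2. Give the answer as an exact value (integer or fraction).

M_X(t) = 3/(3 - t)
K_X(t) = log M_X(t) = -log(3 - t) + log(3)
dK/dt = -1/(t - 3)
d^2K/dt^2 = 1/(t^2 - 6*t + 9)

κ_2 = d^2K/dt^2 |_{t=0} = 1/9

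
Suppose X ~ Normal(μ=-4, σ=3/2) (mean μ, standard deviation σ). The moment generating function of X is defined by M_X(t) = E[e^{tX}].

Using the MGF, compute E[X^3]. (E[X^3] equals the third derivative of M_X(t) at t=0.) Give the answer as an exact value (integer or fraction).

M_X(t) = e^(9*t^2/8 - 4*t)
dM/dt = 9*t*e^(-4*t)*e^(9*t^2/8)/4 - 4*e^(-4*t)*e^(9*t^2/8)
d^2M/dt^2 = (81*t^2*e^(9*t^2/8) - 288*t*e^(9*t^2/8) + 292*e^(9*t^2/8))*e^(-4*t)/16
d^3M/dt^3 = (729*t^3*e^(9*t^2/8) - 3888*t^2*e^(9*t^2/8) + 7884*t*e^(9*t^2/8) - 5824*e^(9*t^2/8))*e^(-4*t)/64

E[X^3] = d^3M/dt^3 |_{t=0} = -91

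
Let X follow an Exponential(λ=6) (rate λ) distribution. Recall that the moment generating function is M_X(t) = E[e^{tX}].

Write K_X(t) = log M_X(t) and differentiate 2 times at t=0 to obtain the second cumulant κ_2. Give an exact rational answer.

κ_2 = K′′(0) = 1/36

M_X(t) = 6/(6 - t)
K_X(t) = log M_X(t) = -log(6 - t) + log(6)
K′(t) = -1/(t - 6)
K′′(t) = 1/(t^2 - 12*t + 36)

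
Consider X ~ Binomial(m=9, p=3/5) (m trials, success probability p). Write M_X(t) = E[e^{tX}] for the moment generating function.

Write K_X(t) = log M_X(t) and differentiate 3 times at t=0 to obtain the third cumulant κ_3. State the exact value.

M_X(t) = (3*e^(t)/5 + 2/5)^9
K_X(t) = log M_X(t) = 9*log(3*e^(t)/5 + 2/5)
dK/dt = 27*e^(t)/(3*e^(t) + 2)
d^2K/dt^2 = 54*e^(t)/(9*e^(2*t) + 12*e^(t) + 4)
d^3K/dt^3 = (-162*e^(2*t) + 108*e^(t))/(27*e^(3*t) + 54*e^(2*t) + 36*e^(t) + 8)

κ_3 = d^3K/dt^3 |_{t=0} = -54/125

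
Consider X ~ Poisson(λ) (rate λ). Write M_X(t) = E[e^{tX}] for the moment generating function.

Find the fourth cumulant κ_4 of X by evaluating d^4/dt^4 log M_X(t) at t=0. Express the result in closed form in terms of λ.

M_X(t) = e^(λ*(e^(t) - 1))
K_X(t) = log M_X(t) = λ*(e^(t) - 1)
K′(t) = λ*e^(t)
K′′(t) = λ*e^(t)
K′′′(t) = λ*e^(t)
K′′′′(t) = λ*e^(t)

κ_4 = K′′′′(0) = λ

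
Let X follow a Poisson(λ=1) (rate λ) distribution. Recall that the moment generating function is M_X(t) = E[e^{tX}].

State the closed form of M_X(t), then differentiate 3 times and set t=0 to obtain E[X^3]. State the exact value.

M_X(t) = e^(e^(t) - 1)
M^(3)(t) = (e^(3*t)*e^(e^(t)) + 3*e^(2*t)*e^(e^(t)) + e^(t)*e^(e^(t)))*e^(-1)

E[X^3] = M^(3)(0) = 5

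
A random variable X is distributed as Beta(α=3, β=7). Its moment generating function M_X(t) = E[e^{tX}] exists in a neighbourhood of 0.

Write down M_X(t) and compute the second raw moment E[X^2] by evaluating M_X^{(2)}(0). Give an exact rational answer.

E[X^2] = D^2[M](0) = 6/55

M_X(t) = ₁F₁(3; 10; t)
D^2[M](t) = 6*₁F₁(5; 12; t)/55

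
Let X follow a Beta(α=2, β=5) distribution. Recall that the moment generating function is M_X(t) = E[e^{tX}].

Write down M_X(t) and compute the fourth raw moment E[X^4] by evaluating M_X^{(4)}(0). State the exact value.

E[X^4] = D^4[M](0) = 1/42

M_X(t) = ₁F₁(2; 7; t)
D^4[M](t) = ₁F₁(6; 11; t)/42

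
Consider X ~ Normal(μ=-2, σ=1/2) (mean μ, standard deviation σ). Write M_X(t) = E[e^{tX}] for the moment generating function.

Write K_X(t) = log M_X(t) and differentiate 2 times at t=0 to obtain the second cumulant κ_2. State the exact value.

M_X(t) = e^(t^2/8 - 2*t)
K_X(t) = log M_X(t) = t^2/8 - 2*t
dK/dt = t/4 - 2
d^2K/dt^2 = 1/4

κ_2 = d^2K/dt^2 |_{t=0} = 1/4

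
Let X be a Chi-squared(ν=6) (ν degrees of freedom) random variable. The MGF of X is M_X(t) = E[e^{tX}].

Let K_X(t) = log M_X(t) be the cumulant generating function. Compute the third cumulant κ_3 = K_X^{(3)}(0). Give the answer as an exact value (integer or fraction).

κ_3 = D^3[K](0) = 48

M_X(t) = (1 - 2*t)^(-3)
K_X(t) = log M_X(t) = -3*log(1 - 2*t)
D^3[K](t) = -48/(8*t^3 - 12*t^2 + 6*t - 1)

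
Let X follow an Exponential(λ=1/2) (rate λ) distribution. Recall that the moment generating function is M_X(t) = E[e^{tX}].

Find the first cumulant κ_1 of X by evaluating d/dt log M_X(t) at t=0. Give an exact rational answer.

κ_1 = K^(1)(0) = 2

M_X(t) = 1/(2*(1/2 - t))
K_X(t) = log M_X(t) = -log(1/2 - t) - log(2)
K^(1)(t) = -2/(2*t - 1)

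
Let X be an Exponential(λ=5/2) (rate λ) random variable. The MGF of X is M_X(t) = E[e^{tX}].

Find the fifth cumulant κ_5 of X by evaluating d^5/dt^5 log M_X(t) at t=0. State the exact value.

M_X(t) = 5/(2*(5/2 - t))
K_X(t) = log M_X(t) = -log(5/2 - t) - log(2) + log(5)
D^5[K](t) = -768/(32*t^5 - 400*t^4 + 2000*t^3 - 5000*t^2 + 6250*t - 3125)

κ_5 = D^5[K](0) = 768/3125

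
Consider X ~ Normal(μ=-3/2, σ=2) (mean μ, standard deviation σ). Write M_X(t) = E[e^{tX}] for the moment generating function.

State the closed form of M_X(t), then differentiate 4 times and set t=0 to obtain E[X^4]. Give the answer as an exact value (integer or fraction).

E[X^4] = D^4[M](0) = 1713/16

M_X(t) = e^(2*t^2 - 3*t/2)
D^4[M](t) = (4096*t^4*e^(2*t^2) - 6144*t^3*e^(2*t^2) + 9600*t^2*e^(2*t^2) - 5472*t*e^(2*t^2) + 1713*e^(2*t^2))*e^(-3*t/2)/16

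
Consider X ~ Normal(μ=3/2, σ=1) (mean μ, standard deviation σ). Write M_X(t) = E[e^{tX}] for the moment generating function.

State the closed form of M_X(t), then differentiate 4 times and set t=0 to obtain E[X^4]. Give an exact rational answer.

M_X(t) = e^(t^2/2 + 3*t/2)
dM/dt = t*e^(3*t/2)*e^(t^2/2) + 3*e^(3*t/2)*e^(t^2/2)/2
d^2M/dt^2 = t^2*e^(3*t/2)*e^(t^2/2) + 3*t*e^(3*t/2)*e^(t^2/2) + 13*e^(3*t/2)*e^(t^2/2)/4
d^3M/dt^3 = t^3*e^(3*t/2)*e^(t^2/2) + 9*t^2*e^(3*t/2)*e^(t^2/2)/2 + 39*t*e^(3*t/2)*e^(t^2/2)/4 + 63*e^(3*t/2)*e^(t^2/2)/8
d^4M/dt^4 = t^4*e^(3*t/2)*e^(t^2/2) + 6*t^3*e^(3*t/2)*e^(t^2/2) + 39*t^2*e^(3*t/2)*e^(t^2/2)/2 + 63*t*e^(3*t/2)*e^(t^2/2)/2 + 345*e^(3*t/2)*e^(t^2/2)/16

E[X^4] = d^4M/dt^4 |_{t=0} = 345/16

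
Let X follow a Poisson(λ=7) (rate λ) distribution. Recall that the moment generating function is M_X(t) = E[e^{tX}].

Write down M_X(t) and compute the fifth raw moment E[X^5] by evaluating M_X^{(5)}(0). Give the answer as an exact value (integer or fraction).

M_X(t) = e^(7*e^(t) - 7)
M^(5)(t) = (16807*e^(5*t)*e^(7*e^(t)) + 24010*e^(4*t)*e^(7*e^(t)) + 8575*e^(3*t)*e^(7*e^(t)) + 735*e^(2*t)*e^(7*e^(t)) + 7*e^(t)*e^(7*e^(t)))*e^(-7)

E[X^5] = M^(5)(0) = 50134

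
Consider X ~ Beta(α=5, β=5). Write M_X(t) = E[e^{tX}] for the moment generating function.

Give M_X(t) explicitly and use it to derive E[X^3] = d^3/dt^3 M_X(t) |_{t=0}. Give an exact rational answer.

M_X(t) = ₁F₁(5; 10; t)
dM/dt = ₁F₁(6; 11; t)/2
d^2M/dt^2 = 3*₁F₁(7; 12; t)/11
d^3M/dt^3 = 7*₁F₁(8; 13; t)/44

E[X^3] = d^3M/dt^3 |_{t=0} = 7/44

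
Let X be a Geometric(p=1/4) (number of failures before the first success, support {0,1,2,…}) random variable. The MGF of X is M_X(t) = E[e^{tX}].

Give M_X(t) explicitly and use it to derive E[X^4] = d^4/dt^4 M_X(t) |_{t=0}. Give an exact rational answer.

M_X(t) = 1/(4*(1 - 3*e^(t)/4))
dM/dt = 3*e^(t)/(9*e^(2*t) - 24*e^(t) + 16)
d^2M/dt^2 = (-9*e^(2*t) - 12*e^(t))/(27*e^(3*t) - 108*e^(2*t) + 144*e^(t) - 64)
d^3M/dt^3 = (27*e^(3*t) + 144*e^(2*t) + 48*e^(t))/(81*e^(4*t) - 432*e^(3*t) + 864*e^(2*t) - 768*e^(t) + 256)
d^4M/dt^4 = (-81*e^(4*t) - 1188*e^(3*t) - 1584*e^(2*t) - 192*e^(t))/(243*e^(5*t) - 1620*e^(4*t) + 4320*e^(3*t) - 5760*e^(2*t) + 3840*e^(t) - 1024)

E[X^4] = d^4M/dt^4 |_{t=0} = 3045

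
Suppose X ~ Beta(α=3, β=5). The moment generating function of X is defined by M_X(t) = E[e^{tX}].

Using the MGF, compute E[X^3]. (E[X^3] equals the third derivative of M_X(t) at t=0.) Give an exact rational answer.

M_X(t) = ₁F₁(3; 8; t)
M^(3)(t) = ₁F₁(6; 11; t)/12

E[X^3] = M^(3)(0) = 1/12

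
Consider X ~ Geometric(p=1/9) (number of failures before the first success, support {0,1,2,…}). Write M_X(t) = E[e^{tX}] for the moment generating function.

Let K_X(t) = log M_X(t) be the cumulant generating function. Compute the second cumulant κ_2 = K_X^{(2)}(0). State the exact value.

κ_2 = K′′(0) = 72

M_X(t) = 1/(9*(1 - 8*e^(t)/9))
K_X(t) = log M_X(t) = -log(1 - 8*e^(t)/9) - 2*log(3)
K′(t) = -8*e^(t)/(8*e^(t) - 9)
K′′(t) = 72*e^(t)/(64*e^(2*t) - 144*e^(t) + 81)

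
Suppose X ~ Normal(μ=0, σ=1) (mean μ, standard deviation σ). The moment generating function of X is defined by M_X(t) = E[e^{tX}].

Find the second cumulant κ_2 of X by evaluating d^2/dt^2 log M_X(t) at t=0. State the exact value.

κ_2 = K^(2)(0) = 1

M_X(t) = e^(t^2/2)
K_X(t) = log M_X(t) = t^2/2
K^(2)(t) = 1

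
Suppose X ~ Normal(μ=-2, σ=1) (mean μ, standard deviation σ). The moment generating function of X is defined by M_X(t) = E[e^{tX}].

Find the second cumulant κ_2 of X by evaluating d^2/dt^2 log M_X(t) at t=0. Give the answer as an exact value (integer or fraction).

M_X(t) = e^(t^2/2 - 2*t)
K_X(t) = log M_X(t) = t^2/2 - 2*t
K′(t) = t - 2
K′′(t) = 1

κ_2 = K′′(0) = 1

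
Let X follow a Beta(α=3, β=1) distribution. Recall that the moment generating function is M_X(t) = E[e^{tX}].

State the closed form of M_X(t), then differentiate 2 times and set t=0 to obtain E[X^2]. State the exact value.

E[X^2] = d^2M/dt^2 |_{t=0} = 3/5

M_X(t) = ₁F₁(3; 4; t)
dM/dt = 3*₁F₁(4; 5; t)/4
d^2M/dt^2 = 3*₁F₁(5; 6; t)/5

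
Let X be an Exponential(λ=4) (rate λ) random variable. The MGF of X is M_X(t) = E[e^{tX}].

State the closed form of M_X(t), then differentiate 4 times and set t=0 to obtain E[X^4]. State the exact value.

E[X^4] = d^4M/dt^4 |_{t=0} = 3/32

M_X(t) = 4/(4 - t)
dM/dt = 4/(t^2 - 8*t + 16)
d^2M/dt^2 = -8/(t^3 - 12*t^2 + 48*t - 64)
d^3M/dt^3 = 24/(t^4 - 16*t^3 + 96*t^2 - 256*t + 256)
d^4M/dt^4 = -96/(t^5 - 20*t^4 + 160*t^3 - 640*t^2 + 1280*t - 1024)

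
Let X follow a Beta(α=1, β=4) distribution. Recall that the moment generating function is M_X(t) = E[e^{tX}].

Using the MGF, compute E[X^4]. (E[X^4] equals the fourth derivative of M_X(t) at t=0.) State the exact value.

E[X^4] = d^4M/dt^4 |_{t=0} = 1/70

M_X(t) = ₁F₁(1; 5; t)
dM/dt = ₁F₁(2; 6; t)/5
d^2M/dt^2 = ₁F₁(3; 7; t)/15
d^3M/dt^3 = ₁F₁(4; 8; t)/35
d^4M/dt^4 = ₁F₁(5; 9; t)/70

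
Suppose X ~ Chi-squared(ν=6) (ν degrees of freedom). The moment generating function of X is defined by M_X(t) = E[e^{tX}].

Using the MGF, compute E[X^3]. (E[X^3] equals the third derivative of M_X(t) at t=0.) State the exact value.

E[X^3] = M^(3)(0) = 480

M_X(t) = (1 - 2*t)^(-3)
M^(3)(t) = 480/(64*t^6 - 192*t^5 + 240*t^4 - 160*t^3 + 60*t^2 - 12*t + 1)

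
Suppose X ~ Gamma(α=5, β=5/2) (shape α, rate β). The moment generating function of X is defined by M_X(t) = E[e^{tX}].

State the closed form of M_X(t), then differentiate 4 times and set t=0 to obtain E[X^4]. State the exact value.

E[X^4] = d^4M/dt^4 |_{t=0} = 5376/125

M_X(t) = 3125/(32*(5/2 - t)^5)
dM/dt = 31250/(64*t^6 - 960*t^5 + 6000*t^4 - 20000*t^3 + 37500*t^2 - 37500*t + 15625)
d^2M/dt^2 = -375000/(128*t^7 - 2240*t^6 + 16800*t^5 - 70000*t^4 + 175000*t^3 - 262500*t^2 + 218750*t - 78125)
d^3M/dt^3 = 5250000/(256*t^8 - 5120*t^7 + 44800*t^6 - 224000*t^5 + 700000*t^4 - 1400000*t^3 + 1750000*t^2 - 1250000*t + 390625)
d^4M/dt^4 = -84000000/(512*t^9 - 11520*t^8 + 115200*t^7 - 672000*t^6 + 2520000*t^5 - 6300000*t^4 + 10500000*t^3 - 11250000*t^2 + 7031250*t - 1953125)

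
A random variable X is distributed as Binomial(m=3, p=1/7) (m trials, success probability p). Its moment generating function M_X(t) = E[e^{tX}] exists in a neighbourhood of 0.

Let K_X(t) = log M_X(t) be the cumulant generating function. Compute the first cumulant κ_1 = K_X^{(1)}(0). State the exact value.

M_X(t) = (e^(t)/7 + 6/7)^3
K_X(t) = log M_X(t) = 3*log(e^(t)/7 + 6/7)
K^(1)(t) = 3*e^(t)/(e^(t) + 6)

κ_1 = K^(1)(0) = 3/7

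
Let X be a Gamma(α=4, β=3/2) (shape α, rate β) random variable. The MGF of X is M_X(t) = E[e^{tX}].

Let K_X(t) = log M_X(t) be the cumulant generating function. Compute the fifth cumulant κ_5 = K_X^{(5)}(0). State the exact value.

κ_5 = K^(5)(0) = 1024/81

M_X(t) = 81/(16*(3/2 - t)^4)
K_X(t) = log M_X(t) = -4*log(3/2 - t) - 4*log(2) + 4*log(3)
K^(5)(t) = -3072/(32*t^5 - 240*t^4 + 720*t^3 - 1080*t^2 + 810*t - 243)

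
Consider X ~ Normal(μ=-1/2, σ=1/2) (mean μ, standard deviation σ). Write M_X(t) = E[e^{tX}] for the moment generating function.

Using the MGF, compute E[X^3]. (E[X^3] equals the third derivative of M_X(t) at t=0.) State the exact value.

M_X(t) = e^(t^2/8 - t/2)
M^(3)(t) = (t^3*e^(t^2/8) - 6*t^2*e^(t^2/8) + 24*t*e^(t^2/8) - 32*e^(t^2/8))*e^(-t/2)/64

E[X^3] = M^(3)(0) = -1/2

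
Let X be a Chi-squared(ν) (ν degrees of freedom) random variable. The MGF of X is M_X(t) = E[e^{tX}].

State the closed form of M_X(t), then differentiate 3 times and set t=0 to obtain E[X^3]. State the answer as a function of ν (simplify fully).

E[X^3] = D^3[M](0) = ν*(ν^2 + 6*ν + 8)

M_X(t) = (1 - 2*t)^(-ν/2)
D^3[M](t) = (-ν^3 - 6*ν^2 - 8*ν)/(8*t^3*(1 - 2*t)^(ν/2) - 12*t^2*(1 - 2*t)^(ν/2) + 6*t*(1 - 2*t)^(ν/2) - (1 - 2*t)^(ν/2))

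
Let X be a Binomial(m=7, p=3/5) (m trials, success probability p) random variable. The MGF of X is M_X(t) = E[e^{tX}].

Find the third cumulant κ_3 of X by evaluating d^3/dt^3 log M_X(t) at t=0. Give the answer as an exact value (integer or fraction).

κ_3 = d^3K/dt^3 |_{t=0} = -42/125

M_X(t) = (3*e^(t)/5 + 2/5)^7
K_X(t) = log M_X(t) = 7*log(3*e^(t)/5 + 2/5)
dK/dt = 21*e^(t)/(3*e^(t) + 2)
d^2K/dt^2 = 42*e^(t)/(9*e^(2*t) + 12*e^(t) + 4)
d^3K/dt^3 = (-126*e^(2*t) + 84*e^(t))/(27*e^(3*t) + 54*e^(2*t) + 36*e^(t) + 8)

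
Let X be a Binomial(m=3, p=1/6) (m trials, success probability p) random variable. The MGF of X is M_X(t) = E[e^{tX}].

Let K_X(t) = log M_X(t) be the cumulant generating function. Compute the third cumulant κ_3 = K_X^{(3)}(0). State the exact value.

κ_3 = K^(3)(0) = 5/18

M_X(t) = (e^(t)/6 + 5/6)^3
K_X(t) = log M_X(t) = 3*log(e^(t)/6 + 5/6)
K^(3)(t) = (-15*e^(2*t) + 75*e^(t))/(e^(3*t) + 15*e^(2*t) + 75*e^(t) + 125)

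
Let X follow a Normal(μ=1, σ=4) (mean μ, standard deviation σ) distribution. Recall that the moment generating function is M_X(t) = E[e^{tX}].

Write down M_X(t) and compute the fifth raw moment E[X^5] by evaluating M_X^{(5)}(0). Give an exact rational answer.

E[X^5] = D^5[M](0) = 4001

M_X(t) = e^(8*t^2 + t)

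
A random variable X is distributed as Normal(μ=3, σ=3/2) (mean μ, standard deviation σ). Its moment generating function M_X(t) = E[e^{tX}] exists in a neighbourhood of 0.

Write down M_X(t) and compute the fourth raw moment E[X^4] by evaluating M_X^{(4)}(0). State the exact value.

E[X^4] = D^4[M](0) = 3483/16

M_X(t) = e^(9*t^2/8 + 3*t)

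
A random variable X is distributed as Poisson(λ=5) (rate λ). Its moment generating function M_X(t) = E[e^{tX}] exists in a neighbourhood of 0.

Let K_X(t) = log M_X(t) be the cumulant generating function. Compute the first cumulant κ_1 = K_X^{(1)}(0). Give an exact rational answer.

M_X(t) = e^(5*e^(t) - 5)
K_X(t) = log M_X(t) = 5*e^(t) - 5
K′(t) = 5*e^(t)

κ_1 = K′(0) = 5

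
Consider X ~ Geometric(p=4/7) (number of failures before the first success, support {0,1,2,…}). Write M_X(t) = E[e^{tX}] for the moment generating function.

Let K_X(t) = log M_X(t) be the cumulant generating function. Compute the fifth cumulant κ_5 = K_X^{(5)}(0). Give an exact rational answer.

κ_5 = d^5K/dt^5 |_{t=0} = 7035/128

M_X(t) = 4/(7*(1 - 3*e^(t)/7))
K_X(t) = log M_X(t) = -log(1 - 3*e^(t)/7) - log(7) + 2*log(2)
dK/dt = -3*e^(t)/(3*e^(t) - 7)
d^2K/dt^2 = 21*e^(t)/(9*e^(2*t) - 42*e^(t) + 49)
d^3K/dt^3 = (-63*e^(2*t) - 147*e^(t))/(27*e^(3*t) - 189*e^(2*t) + 441*e^(t) - 343)
d^4K/dt^4 = (189*e^(3*t) + 1764*e^(2*t) + 1029*e^(t))/(81*e^(4*t) - 756*e^(3*t) + 2646*e^(2*t) - 4116*e^(t) + 2401)
d^5K/dt^5 = (-567*e^(4*t) - 14553*e^(3*t) - 33957*e^(2*t) - 7203*e^(t))/(243*e^(5*t) - 2835*e^(4*t) + 13230*e^(3*t) - 30870*e^(2*t) + 36015*e^(t) - 16807)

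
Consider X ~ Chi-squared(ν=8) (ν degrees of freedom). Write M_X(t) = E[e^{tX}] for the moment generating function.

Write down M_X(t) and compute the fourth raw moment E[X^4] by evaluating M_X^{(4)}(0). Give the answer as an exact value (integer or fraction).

E[X^4] = M^(4)(0) = 13440

M_X(t) = (1 - 2*t)^(-4)
M^(4)(t) = 13440/(256*t^8 - 1024*t^7 + 1792*t^6 - 1792*t^5 + 1120*t^4 - 448*t^3 + 112*t^2 - 16*t + 1)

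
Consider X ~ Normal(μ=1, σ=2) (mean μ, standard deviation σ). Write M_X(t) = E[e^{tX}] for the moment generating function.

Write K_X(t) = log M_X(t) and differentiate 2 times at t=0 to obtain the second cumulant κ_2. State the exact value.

M_X(t) = e^(2*t^2 + t)
K_X(t) = log M_X(t) = 2*t^2 + t
D^2[K](t) = 4

κ_2 = D^2[K](0) = 4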